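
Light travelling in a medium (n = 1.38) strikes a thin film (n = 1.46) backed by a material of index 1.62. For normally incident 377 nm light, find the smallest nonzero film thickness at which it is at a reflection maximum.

129 nm

Ray reflecting at the top interface goes from n = 1.38 toward n = 1.46: a half-wave phase shift.
At the lower boundary (n = 1.46 to n = 1.62) the reflected ray undergoes a half-wave phase shift.
Net: no relative phase inversion (both shifts match).
With no net inversion, constructive interference in reflection requires 2 n t = m λ.
Minimum nonzero at m = 1: t = λ / (2 n) = 377 / (2 × 1.46) = 129 nm.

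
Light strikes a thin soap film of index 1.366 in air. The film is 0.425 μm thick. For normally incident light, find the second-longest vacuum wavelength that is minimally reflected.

581 nm

At the upper boundary (n = 1.0 to n = 1.366) the reflected ray undergoes a half-wave phase shift.
Ray reflecting at the bottom interface goes from n = 1.366 toward n = 1.0: no phase shift.
Net: one phase inversion between the two reflected rays.
For minimum reflection here: 2 n t = m λ.
λ = 2 n t / m. The second-longest wavelength is m = 2: λ = 2 × 1.366 × 425 / 2.00 = 581 nm.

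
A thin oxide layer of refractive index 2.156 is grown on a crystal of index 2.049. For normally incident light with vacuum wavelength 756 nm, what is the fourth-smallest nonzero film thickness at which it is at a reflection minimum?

701 nm

Ray reflecting at the top interface goes from n = 1.0 toward n = 2.156: a half-wave phase shift.
Bottom surface (2.156 → 2.049): reflection off a lower-index medium gives no phase shift.
The two reflections differ by half a wavelength.
With one net inversion, destructive interference in reflection requires 2 n t = m λ.
The fourth-smallest nonzero thickness corresponds to m = 4: t = m λ / (2 n) = 4.00 × 756 / (2 × 2.156) = 701 nm.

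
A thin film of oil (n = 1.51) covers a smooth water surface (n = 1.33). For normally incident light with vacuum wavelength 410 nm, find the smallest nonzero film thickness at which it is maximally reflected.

67.9 nm

Top surface (1.0 → 1.51): reflection off a higher-index medium gives a half-wave phase shift.
Ray reflecting at the bottom interface goes from n = 1.51 toward n = 1.33: no phase shift.
The two reflections differ by half a wavelength.
For strong reflection here: 2 n t = (m + ½) λ.
Minimum at m = 0: t = λ / (4 n) = 410 / (4 × 1.51) = 67.9 nm.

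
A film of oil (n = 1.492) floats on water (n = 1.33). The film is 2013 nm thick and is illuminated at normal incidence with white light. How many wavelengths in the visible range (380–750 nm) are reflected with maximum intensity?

Top surface (1.0 → 1.492): reflection off a higher-index medium gives a half-wave phase shift.
Bottom surface (1.492 → 1.33): reflection off a lower-index medium gives no phase shift.
Net: one phase inversion between the two reflected rays.
With one net inversion, constructive interference in reflection requires 2 n t = (m + ½) λ.
λ = 2 n t / (m + ½) = 6007 / (m + ½) nm.
m=7: 801 nm (IR); m=8: 707 nm (visible); m=9: 632 nm (visible); m=10: 572 nm (visible); m=11: 522 nm (visible); m=12: 481 nm (visible); m=13: 445 nm (visible); m=14: 414 nm (visible); m=15: 388 nm (visible); m=16: 364 nm (UV).

8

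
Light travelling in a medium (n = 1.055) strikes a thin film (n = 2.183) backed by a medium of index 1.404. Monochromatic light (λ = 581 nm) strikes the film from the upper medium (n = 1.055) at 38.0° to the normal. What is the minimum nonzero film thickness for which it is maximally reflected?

69.7 nm

Top surface (1.055 → 2.183): reflection off a higher-index medium gives a half-wave phase shift.
Ray reflecting at the bottom interface goes from n = 2.183 toward n = 1.404: no phase shift.
The two reflections differ by half a wavelength.
So the condition for constructive reflection is 2 n t cos θ_r = (m + ½) λ.
Snell's law: 1.055 sin 38.0° = 2.183 sin θ_r → sin θ_r = 0.298, cos θ_r = 0.955.
Minimum at m = 0: t = λ / (4 n cos θ_r) = 581 / (4 × 2.183 × 0.955) = 69.7 nm.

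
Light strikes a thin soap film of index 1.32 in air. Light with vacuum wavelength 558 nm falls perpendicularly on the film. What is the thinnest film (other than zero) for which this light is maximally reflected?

106 nm

At the upper boundary (n = 1.0 to n = 1.32) the reflected ray undergoes a half-wave phase shift.
Bottom surface (1.32 → 1.0): reflection off a lower-index medium gives no phase shift.
Exactly one π shift → a net half-wave offset.
For maximum reflection here: 2 n t = (m + ½) λ.
Minimum at m = 0: t = λ / (4 n) = 558 / (4 × 1.32) = 106 nm.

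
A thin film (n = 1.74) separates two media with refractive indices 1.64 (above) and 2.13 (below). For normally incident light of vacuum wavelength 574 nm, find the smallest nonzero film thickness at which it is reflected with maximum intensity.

Ray reflecting at the top interface goes from n = 1.64 toward n = 1.74: a half-wave phase shift.
At the lower boundary (n = 1.74 to n = 2.13) the reflected ray undergoes a half-wave phase shift.
Zero or two π shifts → no net half-wave offset.
With no net inversion, constructive interference in reflection requires 2 n t = m λ.
Minimum nonzero at m = 1: t = λ / (2 n) = 574 / (2 × 1.74) = 165 nm.

165 nm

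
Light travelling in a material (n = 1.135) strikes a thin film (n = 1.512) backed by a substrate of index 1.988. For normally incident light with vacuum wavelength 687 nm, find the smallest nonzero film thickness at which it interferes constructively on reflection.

At the upper boundary (n = 1.135 to n = 1.512) the reflected ray undergoes a half-wave phase shift.
Bottom surface (1.512 → 1.988): reflection off a higher-index medium gives a half-wave phase shift.
The two reflections carry the same phase change, so no net offset.
For strong reflection here: 2 n t = m λ.
Minimum nonzero at m = 1: t = λ / (2 n) = 687 / (2 × 1.512) = 227 nm.

227 nm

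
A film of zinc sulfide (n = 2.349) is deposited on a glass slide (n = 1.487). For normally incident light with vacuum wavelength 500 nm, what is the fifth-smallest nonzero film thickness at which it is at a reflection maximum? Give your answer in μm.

Top surface (1.0 → 2.349): reflection off a higher-index medium gives a half-wave phase shift.
Ray reflecting at the bottom interface goes from n = 2.349 toward n = 1.487: no phase shift.
Net: one phase inversion between the two reflected rays.
For strong reflection here: 2 n t = (m + ½) λ.
The fifth-smallest nonzero thickness corresponds to m = 4: t = (m + ½) λ / (2 n) = 4.50 × 500 / (2 × 2.349) = 479 nm.

0.479 μm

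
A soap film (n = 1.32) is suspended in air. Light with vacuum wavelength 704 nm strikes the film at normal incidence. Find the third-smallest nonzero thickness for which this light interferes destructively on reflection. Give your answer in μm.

Top surface (1.0 → 1.32): reflection off a higher-index medium gives a half-wave phase shift.
At the lower boundary (n = 1.32 to n = 1.0) the reflected ray undergoes no phase shift.
Net: one phase inversion between the two reflected rays.
So the condition for destructive reflection is 2 n t = m λ.
The third-smallest nonzero thickness corresponds to m = 3: t = m λ / (2 n) = 3.00 × 704 / (2 × 1.32) = 800 nm.

0.800 μm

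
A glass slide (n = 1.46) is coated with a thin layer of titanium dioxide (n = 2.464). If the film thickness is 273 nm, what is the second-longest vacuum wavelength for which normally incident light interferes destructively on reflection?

Top surface (1.0 → 2.464): reflection off a higher-index medium gives a half-wave phase shift.
At the lower boundary (n = 2.464 to n = 1.46) the reflected ray undergoes no phase shift.
Net: one phase inversion between the two reflected rays.
With one net inversion, destructive interference in reflection requires 2 n t = m λ.
λ = 2 n t / m. The second-longest wavelength is m = 2: λ = 2 × 2.464 × 273 / 2.00 = 673 nm.

673 nm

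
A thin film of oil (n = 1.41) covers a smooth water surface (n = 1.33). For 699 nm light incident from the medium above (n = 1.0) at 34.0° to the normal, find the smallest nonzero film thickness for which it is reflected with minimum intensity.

Ray reflecting at the top interface goes from n = 1.0 toward n = 1.41: a half-wave phase shift.
Ray reflecting at the bottom interface goes from n = 1.41 toward n = 1.33: no phase shift.
Exactly one π shift → a net half-wave offset.
With one net inversion, destructive interference in reflection requires 2 n t cos θ_r = m λ.
Snell's law: 1.0 sin 34.0° = 1.41 sin θ_r → sin θ_r = 0.397, cos θ_r = 0.918.
Minimum nonzero at m = 1: t = λ / (2 n cos θ_r) = 699 / (2 × 1.41 × 0.918) = 270 nm.

270 nm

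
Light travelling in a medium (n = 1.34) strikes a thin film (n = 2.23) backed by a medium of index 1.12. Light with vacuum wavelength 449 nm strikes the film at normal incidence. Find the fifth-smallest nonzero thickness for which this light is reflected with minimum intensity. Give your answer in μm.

Top surface (1.34 → 2.23): reflection off a higher-index medium gives a half-wave phase shift.
Bottom surface (2.23 → 1.12): reflection off a lower-index medium gives no phase shift.
Net: one phase inversion between the two reflected rays.
For minimum reflection here: 2 n t = m λ.
The fifth-smallest nonzero thickness corresponds to m = 5: t = m λ / (2 n) = 5.00 × 449 / (2 × 2.23) = 503 nm.

0.503 μm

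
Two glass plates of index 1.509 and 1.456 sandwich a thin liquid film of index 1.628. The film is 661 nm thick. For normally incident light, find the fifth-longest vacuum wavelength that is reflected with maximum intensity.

At the upper boundary (n = 1.509 to n = 1.628) the reflected ray undergoes a half-wave phase shift.
Bottom surface (1.628 → 1.456): reflection off a lower-index medium gives no phase shift.
The two reflections differ by half a wavelength.
So the condition for constructive reflection is 2 n t = (m + ½) λ.
λ = 2 n t / (m + ½). The fifth-longest wavelength is m = 4: λ = 2 × 1.628 × 661 / 4.50 = 478 nm.

478 nm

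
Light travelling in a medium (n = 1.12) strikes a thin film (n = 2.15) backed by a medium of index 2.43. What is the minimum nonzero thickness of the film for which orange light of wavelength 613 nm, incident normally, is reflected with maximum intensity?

Top surface (1.12 → 2.15): reflection off a higher-index medium gives a half-wave phase shift.
At the lower boundary (n = 2.15 to n = 2.43) the reflected ray undergoes a half-wave phase shift.
Zero or two π shifts → no net half-wave offset.
For maximum reflection here: 2 n t = m λ.
Minimum nonzero at m = 1: t = λ / (2 n) = 613 / (2 × 2.15) = 143 nm.

143 nm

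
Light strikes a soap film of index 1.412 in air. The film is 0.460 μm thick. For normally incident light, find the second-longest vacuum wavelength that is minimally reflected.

650 nm

Ray reflecting at the top interface goes from n = 1.0 toward n = 1.412: a half-wave phase shift.
Ray reflecting at the bottom interface goes from n = 1.412 toward n = 1.0: no phase shift.
Exactly one π shift → a net half-wave offset.
For dark reflection here: 2 n t = m λ.
λ = 2 n t / m. The second-longest wavelength is m = 2: λ = 2 × 1.412 × 460 / 2.00 = 650 nm.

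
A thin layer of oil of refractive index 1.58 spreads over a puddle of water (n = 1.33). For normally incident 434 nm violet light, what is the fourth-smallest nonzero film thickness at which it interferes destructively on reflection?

Ray reflecting at the top interface goes from n = 1.0 toward n = 1.58: a half-wave phase shift.
Ray reflecting at the bottom interface goes from n = 1.58 toward n = 1.33: no phase shift.
Net: one phase inversion between the two reflected rays.
For minimum reflection here: 2 n t = m λ.
The fourth-smallest nonzero thickness corresponds to m = 4: t = m λ / (2 n) = 4.00 × 434 / (2 × 1.58) = 549 nm.

549 nm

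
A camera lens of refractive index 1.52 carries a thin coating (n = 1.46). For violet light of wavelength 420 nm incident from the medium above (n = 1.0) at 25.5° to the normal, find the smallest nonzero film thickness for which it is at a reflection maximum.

151 nm

Ray reflecting at the top interface goes from n = 1.0 toward n = 1.46: a half-wave phase shift.
Ray reflecting at the bottom interface goes from n = 1.46 toward n = 1.52: a half-wave phase shift.
Zero or two π shifts → no net half-wave offset.
For maximum reflection here: 2 n t cos θ_r = m λ.
Snell's law: 1.0 sin 25.5° = 1.46 sin θ_r → sin θ_r = 0.295, cos θ_r = 0.956.
Minimum nonzero at m = 1: t = λ / (2 n cos θ_r) = 420 / (2 × 1.46 × 0.956) = 151 nm.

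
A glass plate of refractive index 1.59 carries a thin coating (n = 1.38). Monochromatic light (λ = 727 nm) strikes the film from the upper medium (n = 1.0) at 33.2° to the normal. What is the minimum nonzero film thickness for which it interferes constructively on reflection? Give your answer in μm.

Top surface (1.0 → 1.38): reflection off a higher-index medium gives a half-wave phase shift.
Ray reflecting at the bottom interface goes from n = 1.38 toward n = 1.59: a half-wave phase shift.
Zero or two π shifts → no net half-wave offset.
So the condition for constructive reflection is 2 n t cos θ_r = m λ.
Snell's law: 1.0 sin 33.2° = 1.38 sin θ_r → sin θ_r = 0.397, cos θ_r = 0.918.
Minimum nonzero at m = 1: t = λ / (2 n cos θ_r) = 727 / (2 × 1.38 × 0.918) = 287 nm.

0.287 μm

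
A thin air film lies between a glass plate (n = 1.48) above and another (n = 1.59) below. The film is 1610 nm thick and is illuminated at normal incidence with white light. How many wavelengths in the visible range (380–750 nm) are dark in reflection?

Ray reflecting at the top interface goes from n = 1.48 toward n = 1.0: no phase shift.
Ray reflecting at the bottom interface goes from n = 1.0 toward n = 1.59: a half-wave phase shift.
Net: one phase inversion between the two reflected rays.
With one net inversion, destructive interference in reflection requires 2 n t = m λ.
λ = 2 n t / m = 3220 / m nm.
m=4: 805 nm (IR); m=5: 644 nm (visible); m=6: 537 nm (visible); m=7: 460 nm (visible); m=8: 403 nm (visible); m=9: 358 nm (UV).

4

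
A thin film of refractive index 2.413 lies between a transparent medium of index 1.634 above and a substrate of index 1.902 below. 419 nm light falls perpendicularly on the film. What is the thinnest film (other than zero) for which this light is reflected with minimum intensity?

At the upper boundary (n = 1.634 to n = 2.413) the reflected ray undergoes a half-wave phase shift.
At the lower boundary (n = 2.413 to n = 1.902) the reflected ray undergoes no phase shift.
The two reflections differ by half a wavelength.
For weak reflection here: 2 n t = m λ.
Minimum nonzero at m = 1: t = λ / (2 n) = 419 / (2 × 2.413) = 86.8 nm.

86.8 nm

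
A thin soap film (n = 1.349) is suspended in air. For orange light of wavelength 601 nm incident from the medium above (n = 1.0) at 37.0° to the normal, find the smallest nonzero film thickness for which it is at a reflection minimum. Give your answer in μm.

0.249 μm

Top surface (1.0 → 1.349): reflection off a higher-index medium gives a half-wave phase shift.
At the lower boundary (n = 1.349 to n = 1.0) the reflected ray undergoes no phase shift.
Exactly one π shift → a net half-wave offset.
So the condition for destructive reflection is 2 n t cos θ_r = m λ.
Snell's law: 1.0 sin 37.0° = 1.349 sin θ_r → sin θ_r = 0.446, cos θ_r = 0.895.
Minimum nonzero at m = 1: t = λ / (2 n cos θ_r) = 601 / (2 × 1.349 × 0.895) = 249 nm.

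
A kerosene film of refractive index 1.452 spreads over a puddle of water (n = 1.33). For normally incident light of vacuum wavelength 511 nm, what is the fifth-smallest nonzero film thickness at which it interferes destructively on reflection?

880 nm

Top surface (1.0 → 1.452): reflection off a higher-index medium gives a half-wave phase shift.
Ray reflecting at the bottom interface goes from n = 1.452 toward n = 1.33: no phase shift.
Net: one phase inversion between the two reflected rays.
So the condition for destructive reflection is 2 n t = m λ.
The fifth-smallest nonzero thickness corresponds to m = 5: t = m λ / (2 n) = 5.00 × 511 / (2 × 1.452) = 880 nm.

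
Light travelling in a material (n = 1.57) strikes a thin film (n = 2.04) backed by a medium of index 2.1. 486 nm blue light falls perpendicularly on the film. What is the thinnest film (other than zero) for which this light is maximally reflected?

At the upper boundary (n = 1.57 to n = 2.04) the reflected ray undergoes a half-wave phase shift.
Bottom surface (2.04 → 2.1): reflection off a higher-index medium gives a half-wave phase shift.
Zero or two π shifts → no net half-wave offset.
So the condition for constructive reflection is 2 n t = m λ.
Minimum nonzero at m = 1: t = λ / (2 n) = 486 / (2 × 2.04) = 119 nm.

119 nm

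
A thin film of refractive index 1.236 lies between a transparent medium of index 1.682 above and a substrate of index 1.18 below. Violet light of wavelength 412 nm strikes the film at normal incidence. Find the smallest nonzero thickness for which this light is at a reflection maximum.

At the upper boundary (n = 1.682 to n = 1.236) the reflected ray undergoes no phase shift.
Bottom surface (1.236 → 1.18): reflection off a lower-index medium gives no phase shift.
Net: no relative phase inversion (both shifts match).
So the condition for constructive reflection is 2 n t = m λ.
The smallest nonzero thickness corresponds to m = 1: t = m λ / (2 n) = 1.00 × 412 / (2 × 1.236) = 167 nm.

167 nm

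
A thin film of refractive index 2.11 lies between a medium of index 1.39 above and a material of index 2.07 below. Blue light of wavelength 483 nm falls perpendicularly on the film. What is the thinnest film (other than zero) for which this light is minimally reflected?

Top surface (1.39 → 2.11): reflection off a higher-index medium gives a half-wave phase shift.
Bottom surface (2.11 → 2.07): reflection off a lower-index medium gives no phase shift.
Exactly one π shift → a net half-wave offset.
So the condition for destructive reflection is 2 n t = m λ.
Minimum nonzero at m = 1: t = λ / (2 n) = 483 / (2 × 2.11) = 114 nm.

114 nm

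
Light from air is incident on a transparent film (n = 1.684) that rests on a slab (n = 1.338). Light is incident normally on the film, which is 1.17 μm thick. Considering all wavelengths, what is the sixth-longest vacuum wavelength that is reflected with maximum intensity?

At the upper boundary (n = 1.0 to n = 1.684) the reflected ray undergoes a half-wave phase shift.
Ray reflecting at the bottom interface goes from n = 1.684 toward n = 1.338: no phase shift.
Net: one phase inversion between the two reflected rays.
With one net inversion, constructive interference in reflection requires 2 n t = (m + ½) λ.
λ = 2 n t / (m + ½). The sixth-longest wavelength is m = 5: λ = 2 × 1.684 × 1170 / 5.50 = 716 nm.

716 nm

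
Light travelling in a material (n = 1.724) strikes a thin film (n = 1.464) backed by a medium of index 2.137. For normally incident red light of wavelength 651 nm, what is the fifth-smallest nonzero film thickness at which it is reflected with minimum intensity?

Top surface (1.724 → 1.464): reflection off a lower-index medium gives no phase shift.
At the lower boundary (n = 1.464 to n = 2.137) the reflected ray undergoes a half-wave phase shift.
Exactly one π shift → a net half-wave offset.
So the condition for destructive reflection is 2 n t = m λ.
The fifth-smallest nonzero thickness corresponds to m = 5: t = m λ / (2 n) = 5.00 × 651 / (2 × 1.464) = 1112 nm.

1112 nm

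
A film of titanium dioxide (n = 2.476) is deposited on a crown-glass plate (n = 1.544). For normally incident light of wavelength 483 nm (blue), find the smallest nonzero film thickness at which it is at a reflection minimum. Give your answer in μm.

Top surface (1.0 → 2.476): reflection off a higher-index medium gives a half-wave phase shift.
Bottom surface (2.476 → 1.544): reflection off a lower-index medium gives no phase shift.
The two reflections differ by half a wavelength.
For weak reflection here: 2 n t = m λ.
Minimum nonzero at m = 1: t = λ / (2 n) = 483 / (2 × 2.476) = 97.5 nm.

0.0975 μm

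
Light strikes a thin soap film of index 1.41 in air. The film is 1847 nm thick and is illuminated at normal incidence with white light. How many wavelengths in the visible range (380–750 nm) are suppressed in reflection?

Top surface (1.0 → 1.41): reflection off a higher-index medium gives a half-wave phase shift.
Ray reflecting at the bottom interface goes from n = 1.41 toward n = 1.0: no phase shift.
Exactly one π shift → a net half-wave offset.
For dark reflection here: 2 n t = m λ.
λ = 2 n t / m = 5209 / m nm.
m=6: 868 nm (IR); m=7: 744 nm (visible); m=8: 651 nm (visible); m=9: 579 nm (visible); m=10: 521 nm (visible); m=11: 474 nm (visible); m=12: 434 nm (visible); m=13: 401 nm (visible); m=14: 372 nm (UV).

7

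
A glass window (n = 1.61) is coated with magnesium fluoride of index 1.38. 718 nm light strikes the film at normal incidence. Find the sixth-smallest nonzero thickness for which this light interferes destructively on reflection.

1431 nm

At the upper boundary (n = 1.0 to n = 1.38) the reflected ray undergoes a half-wave phase shift.
Ray reflecting at the bottom interface goes from n = 1.38 toward n = 1.61: a half-wave phase shift.
Net: no relative phase inversion (both shifts match).
So the condition for destructive reflection is 2 n t = (m + ½) λ.
The sixth-smallest nonzero thickness corresponds to m = 5: t = (m + ½) λ / (2 n) = 5.50 × 718 / (2 × 1.38) = 1431 nm.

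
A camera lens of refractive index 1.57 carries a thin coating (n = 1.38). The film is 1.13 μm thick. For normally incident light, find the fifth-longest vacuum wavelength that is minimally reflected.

693 nm

Ray reflecting at the top interface goes from n = 1.0 toward n = 1.38: a half-wave phase shift.
Bottom surface (1.38 → 1.57): reflection off a higher-index medium gives a half-wave phase shift.
Zero or two π shifts → no net half-wave offset.
So the condition for destructive reflection is 2 n t = (m + ½) λ.
λ = 2 n t / (m + ½). The fifth-longest wavelength is m = 4: λ = 2 × 1.38 × 1130 / 4.50 = 693 nm.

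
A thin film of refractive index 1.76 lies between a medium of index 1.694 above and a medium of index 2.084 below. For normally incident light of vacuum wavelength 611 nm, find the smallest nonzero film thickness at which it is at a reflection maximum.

Top surface (1.694 → 1.76): reflection off a higher-index medium gives a half-wave phase shift.
Bottom surface (1.76 → 2.084): reflection off a higher-index medium gives a half-wave phase shift.
Zero or two π shifts → no net half-wave offset.
For maximum reflection here: 2 n t = m λ.
Minimum nonzero at m = 1: t = λ / (2 n) = 611 / (2 × 1.76) = 174 nm.

174 nm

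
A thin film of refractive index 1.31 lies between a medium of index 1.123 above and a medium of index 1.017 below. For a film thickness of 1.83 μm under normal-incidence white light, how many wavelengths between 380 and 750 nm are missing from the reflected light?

6

At the upper boundary (n = 1.123 to n = 1.31) the reflected ray undergoes a half-wave phase shift.
At the lower boundary (n = 1.31 to n = 1.017) the reflected ray undergoes no phase shift.
Net: one phase inversion between the two reflected rays.
So the condition for destructive reflection is 2 n t = m λ.
λ = 2 n t / m = 4795 / m nm.
m=6: 799 nm (IR); m=7: 685 nm (visible); m=8: 599 nm (visible); m=9: 533 nm (visible); m=10: 479 nm (visible); m=11: 436 nm (visible); m=12: 400 nm (visible); m=13: 369 nm (UV).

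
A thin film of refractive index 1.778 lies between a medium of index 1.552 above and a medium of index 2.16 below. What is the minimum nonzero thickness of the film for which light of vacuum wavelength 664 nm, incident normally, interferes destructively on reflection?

Top surface (1.552 → 1.778): reflection off a higher-index medium gives a half-wave phase shift.
Bottom surface (1.778 → 2.16): reflection off a higher-index medium gives a half-wave phase shift.
Zero or two π shifts → no net half-wave offset.
For dark reflection here: 2 n t = (m + ½) λ.
Minimum at m = 0: t = λ / (4 n) = 664 / (4 × 1.778) = 93.4 nm.

93.4 nm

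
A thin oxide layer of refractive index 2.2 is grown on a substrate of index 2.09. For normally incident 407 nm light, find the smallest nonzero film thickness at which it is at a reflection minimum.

92.5 nm

Top surface (1.0 → 2.2): reflection off a higher-index medium gives a half-wave phase shift.
At the lower boundary (n = 2.2 to n = 2.09) the reflected ray undergoes no phase shift.
Exactly one π shift → a net half-wave offset.
With one net inversion, destructive interference in reflection requires 2 n t = m λ.
Minimum nonzero at m = 1: t = λ / (2 n) = 407 / (2 × 2.2) = 92.5 nm.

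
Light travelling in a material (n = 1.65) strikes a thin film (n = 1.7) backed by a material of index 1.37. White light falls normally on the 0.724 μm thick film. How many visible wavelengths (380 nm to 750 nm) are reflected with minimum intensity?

3

Top surface (1.65 → 1.7): reflection off a higher-index medium gives a half-wave phase shift.
Ray reflecting at the bottom interface goes from n = 1.7 toward n = 1.37: no phase shift.
The two reflections differ by half a wavelength.
For weak reflection here: 2 n t = m λ.
λ = 2 n t / m = 2462 / m nm.
m=3: 821 nm (IR); m=4: 615 nm (visible); m=5: 492 nm (visible); m=6: 410 nm (visible); m=7: 352 nm (UV).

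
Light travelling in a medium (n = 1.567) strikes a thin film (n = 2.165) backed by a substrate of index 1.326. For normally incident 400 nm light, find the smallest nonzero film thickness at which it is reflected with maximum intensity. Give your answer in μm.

0.0462 μm

Ray reflecting at the top interface goes from n = 1.567 toward n = 2.165: a half-wave phase shift.
At the lower boundary (n = 2.165 to n = 1.326) the reflected ray undergoes no phase shift.
The two reflections differ by half a wavelength.
With one net inversion, constructive interference in reflection requires 2 n t = (m + ½) λ.
Minimum at m = 0: t = λ / (4 n) = 400 / (4 × 2.165) = 46.2 nm.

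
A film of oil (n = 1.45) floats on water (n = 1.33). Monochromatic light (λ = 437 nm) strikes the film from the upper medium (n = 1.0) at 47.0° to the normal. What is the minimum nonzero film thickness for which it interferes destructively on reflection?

Ray reflecting at the top interface goes from n = 1.0 toward n = 1.45: a half-wave phase shift.
At the lower boundary (n = 1.45 to n = 1.33) the reflected ray undergoes no phase shift.
The two reflections differ by half a wavelength.
With one net inversion, destructive interference in reflection requires 2 n t cos θ_r = m λ.
Snell's law: 1.0 sin 47.0° = 1.45 sin θ_r → sin θ_r = 0.504, cos θ_r = 0.863.
Minimum nonzero at m = 1: t = λ / (2 n cos θ_r) = 437 / (2 × 1.45 × 0.863) = 175 nm.

175 nm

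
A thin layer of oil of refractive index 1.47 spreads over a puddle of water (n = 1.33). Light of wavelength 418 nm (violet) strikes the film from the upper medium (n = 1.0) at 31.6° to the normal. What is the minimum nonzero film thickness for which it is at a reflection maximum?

76.1 nm

At the upper boundary (n = 1.0 to n = 1.47) the reflected ray undergoes a half-wave phase shift.
Ray reflecting at the bottom interface goes from n = 1.47 toward n = 1.33: no phase shift.
Net: one phase inversion between the two reflected rays.
With one net inversion, constructive interference in reflection requires 2 n t cos θ_r = (m + ½) λ.
Snell's law: 1.0 sin 31.6° = 1.47 sin θ_r → sin θ_r = 0.356, cos θ_r = 0.934.
Minimum at m = 0: t = λ / (4 n cos θ_r) = 418 / (4 × 1.47 × 0.934) = 76.1 nm.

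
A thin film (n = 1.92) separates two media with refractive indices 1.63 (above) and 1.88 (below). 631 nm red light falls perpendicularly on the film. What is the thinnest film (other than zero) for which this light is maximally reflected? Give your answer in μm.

0.0822 μm

Ray reflecting at the top interface goes from n = 1.63 toward n = 1.92: a half-wave phase shift.
Ray reflecting at the bottom interface goes from n = 1.92 toward n = 1.88: no phase shift.
Exactly one π shift → a net half-wave offset.
So the condition for constructive reflection is 2 n t = (m + ½) λ.
Minimum at m = 0: t = λ / (4 n) = 631 / (4 × 1.92) = 82.2 nm.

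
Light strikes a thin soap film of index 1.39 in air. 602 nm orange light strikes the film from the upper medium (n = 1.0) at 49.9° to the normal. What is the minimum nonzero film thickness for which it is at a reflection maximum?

130 nm

At the upper boundary (n = 1.0 to n = 1.39) the reflected ray undergoes a half-wave phase shift.
Ray reflecting at the bottom interface goes from n = 1.39 toward n = 1.0: no phase shift.
Exactly one π shift → a net half-wave offset.
So the condition for constructive reflection is 2 n t cos θ_r = (m + ½) λ.
Snell's law: 1.0 sin 49.9° = 1.39 sin θ_r → sin θ_r = 0.550, cos θ_r = 0.835.
Minimum at m = 0: t = λ / (4 n cos θ_r) = 602 / (4 × 1.39 × 0.835) = 130 nm.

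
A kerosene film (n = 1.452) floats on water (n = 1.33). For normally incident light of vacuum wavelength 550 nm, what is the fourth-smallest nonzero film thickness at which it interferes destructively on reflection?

Ray reflecting at the top interface goes from n = 1.0 toward n = 1.452: a half-wave phase shift.
At the lower boundary (n = 1.452 to n = 1.33) the reflected ray undergoes no phase shift.
Net: one phase inversion between the two reflected rays.
So the condition for destructive reflection is 2 n t = m λ.
The fourth-smallest nonzero thickness corresponds to m = 4: t = m λ / (2 n) = 4.00 × 550 / (2 × 1.452) = 758 nm.

758 nm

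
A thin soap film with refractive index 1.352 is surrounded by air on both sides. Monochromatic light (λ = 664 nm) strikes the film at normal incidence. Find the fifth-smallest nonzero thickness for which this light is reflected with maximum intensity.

1105 nm

Ray reflecting at the top interface goes from n = 1.0 toward n = 1.352: a half-wave phase shift.
Ray reflecting at the bottom interface goes from n = 1.352 toward n = 1.0: no phase shift.
Net: one phase inversion between the two reflected rays.
For maximum reflection here: 2 n t = (m + ½) λ.
The fifth-smallest nonzero thickness corresponds to m = 4: t = (m + ½) λ / (2 n) = 4.50 × 664 / (2 × 1.352) = 1105 nm.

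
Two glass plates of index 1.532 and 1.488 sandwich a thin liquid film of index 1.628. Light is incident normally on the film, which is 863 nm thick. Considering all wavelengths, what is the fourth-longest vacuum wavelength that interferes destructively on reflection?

702 nm

At the upper boundary (n = 1.532 to n = 1.628) the reflected ray undergoes a half-wave phase shift.
Bottom surface (1.628 → 1.488): reflection off a lower-index medium gives no phase shift.
The two reflections differ by half a wavelength.
For weak reflection here: 2 n t = m λ.
λ = 2 n t / m. The fourth-longest wavelength is m = 4: λ = 2 × 1.628 × 863 / 4.00 = 702 nm.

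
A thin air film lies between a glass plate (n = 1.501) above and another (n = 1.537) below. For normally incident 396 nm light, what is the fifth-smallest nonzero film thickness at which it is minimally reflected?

990 nm

Ray reflecting at the top interface goes from n = 1.501 toward n = 1.0: no phase shift.
Ray reflecting at the bottom interface goes from n = 1.0 toward n = 1.537: a half-wave phase shift.
Net: one phase inversion between the two reflected rays.
With one net inversion, destructive interference in reflection requires 2 n t = m λ.
The fifth-smallest nonzero thickness corresponds to m = 5: t = m λ / (2 n) = 5.00 × 396 / (2 × 1.0) = 990 nm.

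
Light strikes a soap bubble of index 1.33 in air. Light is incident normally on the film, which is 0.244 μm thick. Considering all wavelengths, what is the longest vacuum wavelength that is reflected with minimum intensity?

Ray reflecting at the top interface goes from n = 1.0 toward n = 1.33: a half-wave phase shift.
Ray reflecting at the bottom interface goes from n = 1.33 toward n = 1.0: no phase shift.
Exactly one π shift → a net half-wave offset.
So the condition for destructive reflection is 2 n t = m λ.
λ = 2 n t / m. The longest wavelength is m = 1: λ = 2 × 1.33 × 244 / 1.00 = 649 nm.

649 nm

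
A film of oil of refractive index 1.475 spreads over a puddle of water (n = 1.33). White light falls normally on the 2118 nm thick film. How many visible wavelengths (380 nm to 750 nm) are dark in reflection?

Top surface (1.0 → 1.475): reflection off a higher-index medium gives a half-wave phase shift.
Bottom surface (1.475 → 1.33): reflection off a lower-index medium gives no phase shift.
The two reflections differ by half a wavelength.
With one net inversion, destructive interference in reflection requires 2 n t = m λ.
λ = 2 n t / m = 6248 / m nm.
m=8: 781 nm (IR); m=9: 694 nm (visible); m=10: 625 nm (visible); m=11: 568 nm (visible); m=12: 521 nm (visible); m=13: 481 nm (visible); m=14: 446 nm (visible); m=15: 417 nm (visible); m=16: 391 nm (visible); m=17: 368 nm (UV).

8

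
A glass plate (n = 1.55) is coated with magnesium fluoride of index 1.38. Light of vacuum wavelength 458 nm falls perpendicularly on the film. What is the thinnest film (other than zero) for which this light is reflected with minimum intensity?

83.0 nm

Ray reflecting at the top interface goes from n = 1.0 toward n = 1.38: a half-wave phase shift.
Ray reflecting at the bottom interface goes from n = 1.38 toward n = 1.55: a half-wave phase shift.
Zero or two π shifts → no net half-wave offset.
So the condition for destructive reflection is 2 n t = (m + ½) λ.
Minimum at m = 0: t = λ / (4 n) = 458 / (4 × 1.38) = 83.0 nm.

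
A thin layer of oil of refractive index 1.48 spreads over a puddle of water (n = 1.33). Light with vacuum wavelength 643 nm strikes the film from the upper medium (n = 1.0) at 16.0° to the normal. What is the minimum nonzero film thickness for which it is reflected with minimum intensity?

At the upper boundary (n = 1.0 to n = 1.48) the reflected ray undergoes a half-wave phase shift.
At the lower boundary (n = 1.48 to n = 1.33) the reflected ray undergoes no phase shift.
The two reflections differ by half a wavelength.
For weak reflection here: 2 n t cos θ_r = m λ.
Snell's law: 1.0 sin 16.0° = 1.48 sin θ_r → sin θ_r = 0.186, cos θ_r = 0.983.
Minimum nonzero at m = 1: t = λ / (2 n cos θ_r) = 643 / (2 × 1.48 × 0.983) = 221 nm.

221 nm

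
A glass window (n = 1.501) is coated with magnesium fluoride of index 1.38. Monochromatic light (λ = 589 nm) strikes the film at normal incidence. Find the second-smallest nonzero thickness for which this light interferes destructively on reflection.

320 nm

At the upper boundary (n = 1.0 to n = 1.38) the reflected ray undergoes a half-wave phase shift.
Bottom surface (1.38 → 1.501): reflection off a higher-index medium gives a half-wave phase shift.
The two reflections carry the same phase change, so no net offset.
For weak reflection here: 2 n t = (m + ½) λ.
The second-smallest nonzero thickness corresponds to m = 1: t = (m + ½) λ / (2 n) = 1.50 × 589 / (2 × 1.38) = 320 nm.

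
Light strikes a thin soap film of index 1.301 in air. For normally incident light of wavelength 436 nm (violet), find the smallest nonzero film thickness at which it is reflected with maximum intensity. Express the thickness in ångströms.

838 Å

Top surface (1.0 → 1.301): reflection off a higher-index medium gives a half-wave phase shift.
Bottom surface (1.301 → 1.0): reflection off a lower-index medium gives no phase shift.
Net: one phase inversion between the two reflected rays.
So the condition for constructive reflection is 2 n t = (m + ½) λ.
Minimum at m = 0: t = λ / (4 n) = 436 / (4 × 1.301) = 83.8 nm.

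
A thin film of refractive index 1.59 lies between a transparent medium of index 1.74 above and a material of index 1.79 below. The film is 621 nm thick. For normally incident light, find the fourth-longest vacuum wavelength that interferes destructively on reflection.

494 nm

Ray reflecting at the top interface goes from n = 1.74 toward n = 1.59: no phase shift.
Bottom surface (1.59 → 1.79): reflection off a higher-index medium gives a half-wave phase shift.
Exactly one π shift → a net half-wave offset.
With one net inversion, destructive interference in reflection requires 2 n t = m λ.
λ = 2 n t / m. The fourth-longest wavelength is m = 4: λ = 2 × 1.59 × 621 / 4.00 = 494 nm.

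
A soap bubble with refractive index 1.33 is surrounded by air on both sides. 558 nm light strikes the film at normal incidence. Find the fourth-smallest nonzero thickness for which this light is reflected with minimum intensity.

839 nm

At the upper boundary (n = 1.0 to n = 1.33) the reflected ray undergoes a half-wave phase shift.
At the lower boundary (n = 1.33 to n = 1.0) the reflected ray undergoes no phase shift.
Exactly one π shift → a net half-wave offset.
With one net inversion, destructive interference in reflection requires 2 n t = m λ.
The fourth-smallest nonzero thickness corresponds to m = 4: t = m λ / (2 n) = 4.00 × 558 / (2 × 1.33) = 839 nm.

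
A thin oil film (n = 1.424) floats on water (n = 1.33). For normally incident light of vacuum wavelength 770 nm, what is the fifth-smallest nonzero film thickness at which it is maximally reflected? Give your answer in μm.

At the upper boundary (n = 1.0 to n = 1.424) the reflected ray undergoes a half-wave phase shift.
Bottom surface (1.424 → 1.33): reflection off a lower-index medium gives no phase shift.
The two reflections differ by half a wavelength.
For strong reflection here: 2 n t = (m + ½) λ.
The fifth-smallest nonzero thickness corresponds to m = 4: t = (m + ½) λ / (2 n) = 4.50 × 770 / (2 × 1.424) = 1217 nm.

1.22 μm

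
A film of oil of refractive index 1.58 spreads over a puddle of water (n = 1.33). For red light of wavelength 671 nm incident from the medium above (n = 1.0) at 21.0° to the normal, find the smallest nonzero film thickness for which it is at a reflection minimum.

218 nm

Ray reflecting at the top interface goes from n = 1.0 toward n = 1.58: a half-wave phase shift.
Bottom surface (1.58 → 1.33): reflection off a lower-index medium gives no phase shift.
Exactly one π shift → a net half-wave offset.
For dark reflection here: 2 n t cos θ_r = m λ.
Snell's law: 1.0 sin 21.0° = 1.58 sin θ_r → sin θ_r = 0.227, cos θ_r = 0.974.
Minimum nonzero at m = 1: t = λ / (2 n cos θ_r) = 671 / (2 × 1.58 × 0.974) = 218 nm.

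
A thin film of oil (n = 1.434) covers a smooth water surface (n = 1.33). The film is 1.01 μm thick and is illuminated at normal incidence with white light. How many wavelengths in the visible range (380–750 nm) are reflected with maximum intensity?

4

Top surface (1.0 → 1.434): reflection off a higher-index medium gives a half-wave phase shift.
Bottom surface (1.434 → 1.33): reflection off a lower-index medium gives no phase shift.
The two reflections differ by half a wavelength.
So the condition for constructive reflection is 2 n t = (m + ½) λ.
λ = 2 n t / (m + ½) = 2897 / (m + ½) nm.
m=3: 828 nm (IR); m=4: 644 nm (visible); m=5: 527 nm (visible); m=6: 446 nm (visible); m=7: 386 nm (visible); m=8: 341 nm (UV).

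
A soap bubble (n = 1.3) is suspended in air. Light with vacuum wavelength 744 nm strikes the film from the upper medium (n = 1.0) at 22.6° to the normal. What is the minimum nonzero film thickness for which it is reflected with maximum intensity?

Top surface (1.0 → 1.3): reflection off a higher-index medium gives a half-wave phase shift.
Ray reflecting at the bottom interface goes from n = 1.3 toward n = 1.0: no phase shift.
Exactly one π shift → a net half-wave offset.
For bright reflection here: 2 n t cos θ_r = (m + ½) λ.
Snell's law: 1.0 sin 22.6° = 1.3 sin θ_r → sin θ_r = 0.296, cos θ_r = 0.955.
Minimum at m = 0: t = λ / (4 n cos θ_r) = 744 / (4 × 1.3 × 0.955) = 150 nm.

150 nm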